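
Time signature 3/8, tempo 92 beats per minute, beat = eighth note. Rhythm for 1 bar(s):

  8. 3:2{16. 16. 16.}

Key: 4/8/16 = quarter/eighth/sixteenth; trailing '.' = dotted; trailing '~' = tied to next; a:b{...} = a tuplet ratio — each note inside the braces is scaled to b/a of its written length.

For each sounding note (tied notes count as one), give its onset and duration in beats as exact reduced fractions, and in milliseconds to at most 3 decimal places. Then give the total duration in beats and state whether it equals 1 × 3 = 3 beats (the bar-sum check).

1) 0.0ms=0b +978.261ms=3/2b
2) 978.261ms=3/2b +326.087ms=1/2b
3) 1304.348ms=2b +326.087ms=1/2b
4) 1630.435ms=5/2b +326.087ms=1/2b
Σ=3b of 3 (92bpm 3/8) — PASS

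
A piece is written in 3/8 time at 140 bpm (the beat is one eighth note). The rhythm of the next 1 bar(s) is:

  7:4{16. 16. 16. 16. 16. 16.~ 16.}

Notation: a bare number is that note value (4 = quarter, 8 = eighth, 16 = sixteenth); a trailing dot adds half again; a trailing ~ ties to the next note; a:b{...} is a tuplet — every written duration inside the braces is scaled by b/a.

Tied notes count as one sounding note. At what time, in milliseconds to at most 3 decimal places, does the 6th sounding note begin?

note 6 onset = 15/7b = 918.367ms

1. 0.0ms @ 0 + 183.673ms (3/7)
2. 183.673ms @ 3/7 + 183.673ms (3/7)
3. 367.347ms @ 6/7 + 183.673ms (3/7)
4. 551.02ms @ 9/7 + 183.673ms (3/7)
5. 734.694ms @ 12/7 + 183.673ms (3/7)
6. 918.367ms @ 15/7 + 367.347ms (6/7)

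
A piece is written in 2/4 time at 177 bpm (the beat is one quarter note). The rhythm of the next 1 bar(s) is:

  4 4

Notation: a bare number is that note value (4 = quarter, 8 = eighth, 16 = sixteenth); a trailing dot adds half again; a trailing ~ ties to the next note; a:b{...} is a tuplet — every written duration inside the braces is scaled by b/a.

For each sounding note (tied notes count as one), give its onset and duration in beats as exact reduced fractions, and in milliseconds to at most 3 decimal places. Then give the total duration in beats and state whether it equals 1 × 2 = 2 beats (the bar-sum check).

1) 0.0ms=0b +338.983ms=1b
2) 338.983ms=1b +338.983ms=1b
Σ=2b of 2 (177bpm 2/4) — PASS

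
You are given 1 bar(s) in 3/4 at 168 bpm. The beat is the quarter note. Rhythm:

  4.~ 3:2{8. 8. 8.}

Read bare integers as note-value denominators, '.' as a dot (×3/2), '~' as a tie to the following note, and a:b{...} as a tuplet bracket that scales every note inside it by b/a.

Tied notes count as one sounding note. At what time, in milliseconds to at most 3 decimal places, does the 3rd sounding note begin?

1. 0.0ms @ 0 + 714.286ms (2)
2. 714.286ms @ 2 + 178.571ms (1/2)
3. 892.857ms @ 5/2 + 178.571ms (1/2)

note 3 onset = 5/2b = 892.857ms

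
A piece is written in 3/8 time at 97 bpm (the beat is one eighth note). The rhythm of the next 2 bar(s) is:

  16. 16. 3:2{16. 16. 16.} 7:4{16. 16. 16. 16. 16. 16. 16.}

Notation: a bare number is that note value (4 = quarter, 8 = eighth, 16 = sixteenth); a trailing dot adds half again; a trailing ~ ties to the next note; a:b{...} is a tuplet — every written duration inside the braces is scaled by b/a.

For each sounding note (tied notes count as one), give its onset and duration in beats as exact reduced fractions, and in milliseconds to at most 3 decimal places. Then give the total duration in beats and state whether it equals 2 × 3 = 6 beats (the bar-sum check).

1) 0.0ms=0b +463.918ms=3/4b
2) 463.918ms=3/4b +463.918ms=3/4b
3) 927.835ms=3/2b +309.278ms=1/2b
4) 1237.113ms=2b +309.278ms=1/2b
5) 1546.392ms=5/2b +309.278ms=1/2b
6) 1855.67ms=3b +265.096ms=3/7b
7) 2120.766ms=24/7b +265.096ms=3/7b
8) 2385.862ms=27/7b +265.096ms=3/7b
9) 2650.957ms=30/7b +265.096ms=3/7b
10) 2916.053ms=33/7b +265.096ms=3/7b
11) 3181.149ms=36/7b +265.096ms=3/7b
12) 3446.244ms=39/7b +265.096ms=3/7b
Σ=6b of 6 (97bpm 3/8) — PASS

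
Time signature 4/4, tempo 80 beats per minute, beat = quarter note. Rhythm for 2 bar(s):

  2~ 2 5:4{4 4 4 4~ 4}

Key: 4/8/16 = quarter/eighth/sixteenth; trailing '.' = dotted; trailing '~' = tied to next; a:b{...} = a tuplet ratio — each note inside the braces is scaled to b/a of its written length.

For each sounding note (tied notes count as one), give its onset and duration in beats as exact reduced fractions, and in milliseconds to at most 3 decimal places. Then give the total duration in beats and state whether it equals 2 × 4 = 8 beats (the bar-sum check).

1) 0.0ms=0b +3000.0ms=4b
2) 3000.0ms=4b +600.0ms=4/5b
3) 3600.0ms=24/5b +600.0ms=4/5b
4) 4200.0ms=28/5b +600.0ms=4/5b
5) 4800.0ms=32/5b +1200.0ms=8/5b
Σ=8b of 8 (80bpm 4/4) — PASS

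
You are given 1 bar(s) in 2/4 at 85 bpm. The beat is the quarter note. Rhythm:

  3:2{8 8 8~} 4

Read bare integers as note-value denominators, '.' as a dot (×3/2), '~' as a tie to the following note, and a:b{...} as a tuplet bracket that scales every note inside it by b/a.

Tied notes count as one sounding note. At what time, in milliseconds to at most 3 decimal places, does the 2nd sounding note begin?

note 2 onset = 1/3b = 235.294ms

1. 0.0ms @ 0 + 235.294ms (1/3)
2. 235.294ms @ 1/3 + 235.294ms (1/3)
3. 470.588ms @ 2/3 + 941.176ms (4/3)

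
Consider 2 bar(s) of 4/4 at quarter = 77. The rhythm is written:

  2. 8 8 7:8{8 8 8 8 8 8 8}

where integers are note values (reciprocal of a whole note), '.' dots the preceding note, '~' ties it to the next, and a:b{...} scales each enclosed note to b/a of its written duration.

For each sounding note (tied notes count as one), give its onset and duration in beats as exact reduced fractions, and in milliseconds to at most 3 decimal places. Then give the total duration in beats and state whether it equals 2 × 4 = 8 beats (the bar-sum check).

1) 0.0ms=0b +2337.662ms=3b
2) 2337.662ms=3b +389.61ms=1/2b
3) 2727.273ms=7/2b +389.61ms=1/2b
4) 3116.883ms=4b +445.269ms=4/7b
5) 3562.152ms=32/7b +445.269ms=4/7b
6) 4007.421ms=36/7b +445.269ms=4/7b
7) 4452.69ms=40/7b +445.269ms=4/7b
8) 4897.959ms=44/7b +445.269ms=4/7b
9) 5343.228ms=48/7b +445.269ms=4/7b
10) 5788.497ms=52/7b +445.269ms=4/7b
Σ=8b of 8 (77bpm 4/4) — PASS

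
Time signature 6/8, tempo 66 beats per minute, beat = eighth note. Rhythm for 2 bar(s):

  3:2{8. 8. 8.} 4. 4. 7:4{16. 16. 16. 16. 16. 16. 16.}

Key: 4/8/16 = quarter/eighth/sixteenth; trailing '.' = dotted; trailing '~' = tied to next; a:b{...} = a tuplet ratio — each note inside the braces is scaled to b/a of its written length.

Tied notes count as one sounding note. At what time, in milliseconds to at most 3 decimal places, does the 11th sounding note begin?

1. 0.0ms @ 0 + 909.091ms (1)
2. 909.091ms @ 1 + 909.091ms (1)
3. 1818.182ms @ 2 + 909.091ms (1)
4. 2727.273ms @ 3 + 2727.273ms (3)
5. 5454.545ms @ 6 + 2727.273ms (3)
6. 8181.818ms @ 9 + 389.61ms (3/7)
7. 8571.429ms @ 66/7 + 389.61ms (3/7)
8. 8961.039ms @ 69/7 + 389.61ms (3/7)
9. 9350.649ms @ 72/7 + 389.61ms (3/7)
10. 9740.26ms @ 75/7 + 389.61ms (3/7)
11. 10129.87ms @ 78/7 + 389.61ms (3/7)
12. 10519.481ms @ 81/7 + 389.61ms (3/7)

note 11 onset = 78/7b = 10129.87ms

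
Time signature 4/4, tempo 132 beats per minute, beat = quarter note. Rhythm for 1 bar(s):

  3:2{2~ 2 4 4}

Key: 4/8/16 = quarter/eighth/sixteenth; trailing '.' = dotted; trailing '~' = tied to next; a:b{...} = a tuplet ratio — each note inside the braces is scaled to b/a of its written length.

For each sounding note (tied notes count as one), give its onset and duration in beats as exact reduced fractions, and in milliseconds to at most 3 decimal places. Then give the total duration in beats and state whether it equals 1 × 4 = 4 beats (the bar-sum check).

1) 0.0ms=0b +1212.121ms=8/3b
2) 1212.121ms=8/3b +303.03ms=2/3b
3) 1515.152ms=10/3b +303.03ms=2/3b
Σ=4b of 4 (132bpm 4/4) — PASS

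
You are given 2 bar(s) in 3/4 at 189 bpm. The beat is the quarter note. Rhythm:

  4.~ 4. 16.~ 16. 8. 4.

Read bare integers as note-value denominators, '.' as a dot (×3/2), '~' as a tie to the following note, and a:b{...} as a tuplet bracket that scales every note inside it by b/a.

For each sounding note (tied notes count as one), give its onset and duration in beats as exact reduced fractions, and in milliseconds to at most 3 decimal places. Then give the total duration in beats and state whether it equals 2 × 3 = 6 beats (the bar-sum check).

1) 0.0ms=0b +952.381ms=3b
2) 952.381ms=3b +238.095ms=3/4b
3) 1190.476ms=15/4b +238.095ms=3/4b
4) 1428.571ms=9/2b +476.19ms=3/2b
Σ=6b of 6 (189bpm 3/4) — PASS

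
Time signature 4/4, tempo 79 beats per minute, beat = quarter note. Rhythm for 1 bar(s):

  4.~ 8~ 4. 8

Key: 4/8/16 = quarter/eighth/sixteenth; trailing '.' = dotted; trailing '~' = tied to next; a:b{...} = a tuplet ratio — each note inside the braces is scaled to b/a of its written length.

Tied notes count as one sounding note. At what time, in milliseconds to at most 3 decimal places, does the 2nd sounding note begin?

note 2 onset = 7/2b = 2658.228ms

1. 0.0ms @ 0 + 2658.228ms (7/2)
2. 2658.228ms @ 7/2 + 379.747ms (1/2)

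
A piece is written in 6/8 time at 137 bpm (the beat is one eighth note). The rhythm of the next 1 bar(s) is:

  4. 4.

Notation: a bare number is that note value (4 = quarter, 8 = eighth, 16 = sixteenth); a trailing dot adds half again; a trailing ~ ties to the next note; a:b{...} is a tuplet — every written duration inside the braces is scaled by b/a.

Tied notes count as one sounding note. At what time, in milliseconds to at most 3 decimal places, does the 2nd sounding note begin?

1. 0.0ms @ 0 + 1313.869ms (3)
2. 1313.869ms @ 3 + 1313.869ms (3)

note 2 onset = 3b = 1313.869ms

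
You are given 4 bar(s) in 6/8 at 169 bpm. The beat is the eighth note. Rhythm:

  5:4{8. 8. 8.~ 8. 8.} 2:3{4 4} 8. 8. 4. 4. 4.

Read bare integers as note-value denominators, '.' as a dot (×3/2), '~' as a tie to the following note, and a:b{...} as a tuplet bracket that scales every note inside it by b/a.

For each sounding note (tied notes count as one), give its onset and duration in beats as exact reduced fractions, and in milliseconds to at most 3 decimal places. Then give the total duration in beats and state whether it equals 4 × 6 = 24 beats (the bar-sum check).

1) 0.0ms=0b +426.036ms=6/5b
2) 426.036ms=6/5b +426.036ms=6/5b
3) 852.071ms=12/5b +852.071ms=12/5b
4) 1704.142ms=24/5b +426.036ms=6/5b
5) 2130.178ms=6b +1065.089ms=3b
6) 3195.266ms=9b +1065.089ms=3b
7) 4260.355ms=12b +532.544ms=3/2b
8) 4792.899ms=27/2b +532.544ms=3/2b
9) 5325.444ms=15b +1065.089ms=3b
10) 6390.533ms=18b +1065.089ms=3b
11) 7455.621ms=21b +1065.089ms=3b
Σ=24b of 24 (169bpm 6/8) — PASS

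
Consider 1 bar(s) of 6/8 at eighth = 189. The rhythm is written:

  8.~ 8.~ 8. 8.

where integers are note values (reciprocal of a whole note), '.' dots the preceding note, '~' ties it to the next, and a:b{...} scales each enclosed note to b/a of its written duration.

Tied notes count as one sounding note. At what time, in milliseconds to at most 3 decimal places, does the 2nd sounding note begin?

note 2 onset = 9/2b = 1428.571ms

1. 0.0ms @ 0 + 1428.571ms (9/2)
2. 1428.571ms @ 9/2 + 476.19ms (3/2)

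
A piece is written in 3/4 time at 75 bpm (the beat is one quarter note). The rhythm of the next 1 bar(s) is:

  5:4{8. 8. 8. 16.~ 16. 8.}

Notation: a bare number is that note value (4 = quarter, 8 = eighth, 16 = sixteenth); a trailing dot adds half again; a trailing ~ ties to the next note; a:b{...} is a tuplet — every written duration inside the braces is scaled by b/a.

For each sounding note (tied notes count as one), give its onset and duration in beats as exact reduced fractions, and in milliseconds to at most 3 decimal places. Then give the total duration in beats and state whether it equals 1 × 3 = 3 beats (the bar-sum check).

1) 0.0ms=0b +480.0ms=3/5b
2) 480.0ms=3/5b +480.0ms=3/5b
3) 960.0ms=6/5b +480.0ms=3/5b
4) 1440.0ms=9/5b +480.0ms=3/5b
5) 1920.0ms=12/5b +480.0ms=3/5b
Σ=3b of 3 (75bpm 3/4) — PASS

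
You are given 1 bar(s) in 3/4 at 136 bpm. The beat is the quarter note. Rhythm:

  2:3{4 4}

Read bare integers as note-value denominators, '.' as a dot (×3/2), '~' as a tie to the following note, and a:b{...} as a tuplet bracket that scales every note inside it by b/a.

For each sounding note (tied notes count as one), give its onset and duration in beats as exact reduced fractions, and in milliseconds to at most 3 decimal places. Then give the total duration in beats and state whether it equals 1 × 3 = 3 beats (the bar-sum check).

1) 0.0ms=0b +661.765ms=3/2b
2) 661.765ms=3/2b +661.765ms=3/2b
Σ=3b of 3 (136bpm 3/4) — PASS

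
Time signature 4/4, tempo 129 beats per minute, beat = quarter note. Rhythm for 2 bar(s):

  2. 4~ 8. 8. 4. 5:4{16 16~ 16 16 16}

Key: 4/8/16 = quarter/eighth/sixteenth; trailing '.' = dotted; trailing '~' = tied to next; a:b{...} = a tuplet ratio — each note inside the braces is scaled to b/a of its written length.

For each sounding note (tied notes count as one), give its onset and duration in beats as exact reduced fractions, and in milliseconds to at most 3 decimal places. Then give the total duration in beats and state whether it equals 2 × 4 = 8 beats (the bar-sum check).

1) 0.0ms=0b +1395.349ms=3b
2) 1395.349ms=3b +813.953ms=7/4b
3) 2209.302ms=19/4b +348.837ms=3/4b
4) 2558.14ms=11/2b +697.674ms=3/2b
5) 3255.814ms=7b +93.023ms=1/5b
6) 3348.837ms=36/5b +186.047ms=2/5b
7) 3534.884ms=38/5b +93.023ms=1/5b
8) 3627.907ms=39/5b +93.023ms=1/5b
Σ=8b of 8 (129bpm 4/4) — PASS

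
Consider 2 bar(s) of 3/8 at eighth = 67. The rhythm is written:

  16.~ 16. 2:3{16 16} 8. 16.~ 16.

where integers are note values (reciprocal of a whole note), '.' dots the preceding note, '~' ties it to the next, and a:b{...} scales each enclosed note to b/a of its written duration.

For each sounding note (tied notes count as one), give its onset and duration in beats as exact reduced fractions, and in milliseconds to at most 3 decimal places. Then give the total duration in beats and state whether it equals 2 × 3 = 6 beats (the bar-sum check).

1) 0.0ms=0b +1343.284ms=3/2b
2) 1343.284ms=3/2b +671.642ms=3/4b
3) 2014.925ms=9/4b +671.642ms=3/4b
4) 2686.567ms=3b +1343.284ms=3/2b
5) 4029.851ms=9/2b +1343.284ms=3/2b
Σ=6b of 6 (67bpm 3/8) — PASS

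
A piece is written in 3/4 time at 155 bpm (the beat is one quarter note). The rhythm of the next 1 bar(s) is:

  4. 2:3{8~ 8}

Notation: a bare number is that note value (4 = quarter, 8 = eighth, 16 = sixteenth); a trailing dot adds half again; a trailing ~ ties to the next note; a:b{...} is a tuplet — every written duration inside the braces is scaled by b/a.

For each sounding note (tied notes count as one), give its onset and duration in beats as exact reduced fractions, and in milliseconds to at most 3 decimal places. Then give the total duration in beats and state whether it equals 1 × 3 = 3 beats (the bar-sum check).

1) 0.0ms=0b +580.645ms=3/2b
2) 580.645ms=3/2b +580.645ms=3/2b
Σ=3b of 3 (155bpm 3/4) — PASS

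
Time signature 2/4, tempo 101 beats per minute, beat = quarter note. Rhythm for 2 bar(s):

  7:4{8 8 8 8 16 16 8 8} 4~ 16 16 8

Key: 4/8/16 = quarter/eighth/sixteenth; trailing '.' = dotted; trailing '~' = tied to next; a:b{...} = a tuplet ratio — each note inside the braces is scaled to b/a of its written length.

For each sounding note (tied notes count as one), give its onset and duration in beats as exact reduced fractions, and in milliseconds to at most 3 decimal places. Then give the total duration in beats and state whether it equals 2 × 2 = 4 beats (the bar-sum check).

1) 0.0ms=0b +169.731ms=2/7b
2) 169.731ms=2/7b +169.731ms=2/7b
3) 339.463ms=4/7b +169.731ms=2/7b
4) 509.194ms=6/7b +169.731ms=2/7b
5) 678.925ms=8/7b +84.866ms=1/7b
6) 763.791ms=9/7b +84.866ms=1/7b
7) 848.656ms=10/7b +169.731ms=2/7b
8) 1018.388ms=12/7b +169.731ms=2/7b
9) 1188.119ms=2b +742.574ms=5/4b
10) 1930.693ms=13/4b +148.515ms=1/4b
11) 2079.208ms=7/2b +297.03ms=1/2b
Σ=4b of 4 (101bpm 2/4) — PASS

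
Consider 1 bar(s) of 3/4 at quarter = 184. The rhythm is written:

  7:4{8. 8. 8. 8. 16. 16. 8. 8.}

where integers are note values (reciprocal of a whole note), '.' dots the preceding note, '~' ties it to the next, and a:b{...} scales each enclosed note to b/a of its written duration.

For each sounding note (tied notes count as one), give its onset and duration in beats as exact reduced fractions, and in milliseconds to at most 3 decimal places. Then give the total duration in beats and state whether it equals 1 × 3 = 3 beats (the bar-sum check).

1) 0.0ms=0b +139.752ms=3/7b
2) 139.752ms=3/7b +139.752ms=3/7b
3) 279.503ms=6/7b +139.752ms=3/7b
4) 419.255ms=9/7b +139.752ms=3/7b
5) 559.006ms=12/7b +69.876ms=3/14b
6) 628.882ms=27/14b +69.876ms=3/14b
7) 698.758ms=15/7b +139.752ms=3/7b
8) 838.509ms=18/7b +139.752ms=3/7b
Σ=3b of 3 (184bpm 3/4) — PASS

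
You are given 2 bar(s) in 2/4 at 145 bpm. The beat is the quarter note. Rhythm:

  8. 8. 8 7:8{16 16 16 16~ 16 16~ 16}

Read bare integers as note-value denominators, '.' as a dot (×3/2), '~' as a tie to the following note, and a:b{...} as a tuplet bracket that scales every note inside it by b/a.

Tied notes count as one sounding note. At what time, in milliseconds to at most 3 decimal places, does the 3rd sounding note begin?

note 3 onset = 3/2b = 620.69ms

1. 0.0ms @ 0 + 310.345ms (3/4)
2. 310.345ms @ 3/4 + 310.345ms (3/4)
3. 620.69ms @ 3/2 + 206.897ms (1/2)
4. 827.586ms @ 2 + 118.227ms (2/7)
5. 945.813ms @ 16/7 + 118.227ms (2/7)
6. 1064.039ms @ 18/7 + 118.227ms (2/7)
7. 1182.266ms @ 20/7 + 236.453ms (4/7)
8. 1418.719ms @ 24/7 + 236.453ms (4/7)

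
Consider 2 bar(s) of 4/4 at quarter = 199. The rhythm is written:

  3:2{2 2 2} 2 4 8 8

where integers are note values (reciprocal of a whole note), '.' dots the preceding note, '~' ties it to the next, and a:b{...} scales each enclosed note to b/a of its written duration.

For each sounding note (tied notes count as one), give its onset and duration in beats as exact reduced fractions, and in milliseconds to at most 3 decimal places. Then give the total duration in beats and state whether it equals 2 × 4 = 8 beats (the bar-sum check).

1) 0.0ms=0b +402.01ms=4/3b
2) 402.01ms=4/3b +402.01ms=4/3b
3) 804.02ms=8/3b +402.01ms=4/3b
4) 1206.03ms=4b +603.015ms=2b
5) 1809.045ms=6b +301.508ms=1b
6) 2110.553ms=7b +150.754ms=1/2b
7) 2261.307ms=15/2b +150.754ms=1/2b
Σ=8b of 8 (199bpm 4/4) — PASS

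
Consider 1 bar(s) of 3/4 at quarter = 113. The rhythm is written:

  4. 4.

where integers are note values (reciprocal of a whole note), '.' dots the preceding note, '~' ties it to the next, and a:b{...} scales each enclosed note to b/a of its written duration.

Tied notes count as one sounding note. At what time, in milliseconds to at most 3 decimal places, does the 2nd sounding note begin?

1. 0.0ms @ 0 + 796.46ms (3/2)
2. 796.46ms @ 3/2 + 796.46ms (3/2)

note 2 onset = 3/2b = 796.46ms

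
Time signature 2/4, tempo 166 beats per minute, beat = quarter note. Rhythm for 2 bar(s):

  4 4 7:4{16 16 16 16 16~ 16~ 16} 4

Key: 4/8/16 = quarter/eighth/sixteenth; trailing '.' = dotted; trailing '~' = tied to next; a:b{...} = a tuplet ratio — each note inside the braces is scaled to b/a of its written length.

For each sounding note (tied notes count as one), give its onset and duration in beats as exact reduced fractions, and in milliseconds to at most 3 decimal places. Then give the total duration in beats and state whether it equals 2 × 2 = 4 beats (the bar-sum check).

1) 0.0ms=0b +361.446ms=1b
2) 361.446ms=1b +361.446ms=1b
3) 722.892ms=2b +51.635ms=1/7b
4) 774.527ms=15/7b +51.635ms=1/7b
5) 826.162ms=16/7b +51.635ms=1/7b
6) 877.797ms=17/7b +51.635ms=1/7b
7) 929.432ms=18/7b +154.905ms=3/7b
8) 1084.337ms=3b +361.446ms=1b
Σ=4b of 4 (166bpm 2/4) — PASS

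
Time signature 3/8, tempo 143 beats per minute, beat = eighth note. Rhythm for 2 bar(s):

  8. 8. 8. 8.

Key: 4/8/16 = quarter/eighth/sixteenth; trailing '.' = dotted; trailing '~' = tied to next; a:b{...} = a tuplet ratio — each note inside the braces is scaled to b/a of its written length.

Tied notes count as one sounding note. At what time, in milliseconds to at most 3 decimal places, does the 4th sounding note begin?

note 4 onset = 9/2b = 1888.112ms

1. 0.0ms @ 0 + 629.371ms (3/2)
2. 629.371ms @ 3/2 + 629.371ms (3/2)
3. 1258.741ms @ 3 + 629.371ms (3/2)
4. 1888.112ms @ 9/2 + 629.371ms (3/2)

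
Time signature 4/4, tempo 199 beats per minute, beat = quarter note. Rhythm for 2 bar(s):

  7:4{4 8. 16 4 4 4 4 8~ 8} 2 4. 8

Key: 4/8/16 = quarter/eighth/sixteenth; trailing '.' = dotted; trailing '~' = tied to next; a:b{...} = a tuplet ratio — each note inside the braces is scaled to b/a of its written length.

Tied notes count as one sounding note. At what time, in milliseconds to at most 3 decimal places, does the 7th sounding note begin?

note 7 onset = 20/7b = 861.45ms

1. 0.0ms @ 0 + 172.29ms (4/7)
2. 172.29ms @ 4/7 + 129.218ms (3/7)
3. 301.508ms @ 1 + 43.073ms (1/7)
4. 344.58ms @ 8/7 + 172.29ms (4/7)
5. 516.87ms @ 12/7 + 172.29ms (4/7)
6. 689.16ms @ 16/7 + 172.29ms (4/7)
7. 861.45ms @ 20/7 + 172.29ms (4/7)
8. 1033.74ms @ 24/7 + 172.29ms (4/7)
9. 1206.03ms @ 4 + 603.015ms (2)
10. 1809.045ms @ 6 + 452.261ms (3/2)
11. 2261.307ms @ 15/2 + 150.754ms (1/2)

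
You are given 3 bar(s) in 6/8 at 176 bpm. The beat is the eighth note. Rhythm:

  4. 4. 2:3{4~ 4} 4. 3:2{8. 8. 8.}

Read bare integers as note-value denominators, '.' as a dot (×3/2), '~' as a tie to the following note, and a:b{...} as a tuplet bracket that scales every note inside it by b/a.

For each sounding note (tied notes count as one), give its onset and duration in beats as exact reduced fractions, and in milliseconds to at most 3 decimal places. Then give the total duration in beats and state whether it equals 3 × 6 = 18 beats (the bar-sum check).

1) 0.0ms=0b +1022.727ms=3b
2) 1022.727ms=3b +1022.727ms=3b
3) 2045.455ms=6b +2045.455ms=6b
4) 4090.909ms=12b +1022.727ms=3b
5) 5113.636ms=15b +340.909ms=1b
6) 5454.545ms=16b +340.909ms=1b
7) 5795.455ms=17b +340.909ms=1b
Σ=18b of 18 (176bpm 6/8) — PASS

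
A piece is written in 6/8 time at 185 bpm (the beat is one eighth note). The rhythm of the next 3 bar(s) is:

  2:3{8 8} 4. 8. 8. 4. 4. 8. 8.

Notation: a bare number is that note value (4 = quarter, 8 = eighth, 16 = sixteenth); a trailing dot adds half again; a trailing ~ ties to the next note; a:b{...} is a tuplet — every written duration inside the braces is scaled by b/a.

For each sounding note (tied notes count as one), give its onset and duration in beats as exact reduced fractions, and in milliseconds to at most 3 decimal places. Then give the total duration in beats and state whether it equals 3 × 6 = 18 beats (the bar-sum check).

1) 0.0ms=0b +486.486ms=3/2b
2) 486.486ms=3/2b +486.486ms=3/2b
3) 972.973ms=3b +972.973ms=3b
4) 1945.946ms=6b +486.486ms=3/2b
5) 2432.432ms=15/2b +486.486ms=3/2b
6) 2918.919ms=9b +972.973ms=3b
7) 3891.892ms=12b +972.973ms=3b
8) 4864.865ms=15b +486.486ms=3/2b
9) 5351.351ms=33/2b +486.486ms=3/2b
Σ=18b of 18 (185bpm 6/8) — PASS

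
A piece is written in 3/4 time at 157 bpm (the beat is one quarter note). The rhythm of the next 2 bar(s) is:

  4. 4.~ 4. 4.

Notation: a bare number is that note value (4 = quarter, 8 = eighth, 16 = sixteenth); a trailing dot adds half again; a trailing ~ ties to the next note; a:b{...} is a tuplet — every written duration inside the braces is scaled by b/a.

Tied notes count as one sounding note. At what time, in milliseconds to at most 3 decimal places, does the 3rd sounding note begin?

note 3 onset = 9/2b = 1719.745ms

1. 0.0ms @ 0 + 573.248ms (3/2)
2. 573.248ms @ 3/2 + 1146.497ms (3)
3. 1719.745ms @ 9/2 + 573.248ms (3/2)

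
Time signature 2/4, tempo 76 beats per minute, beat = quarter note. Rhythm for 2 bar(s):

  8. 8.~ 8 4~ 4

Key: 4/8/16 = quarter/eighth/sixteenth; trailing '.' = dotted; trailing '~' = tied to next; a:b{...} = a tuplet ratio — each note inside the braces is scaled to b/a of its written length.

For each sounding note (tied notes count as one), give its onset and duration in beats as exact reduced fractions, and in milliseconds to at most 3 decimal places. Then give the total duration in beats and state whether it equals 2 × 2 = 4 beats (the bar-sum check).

1) 0.0ms=0b +592.105ms=3/4b
2) 592.105ms=3/4b +986.842ms=5/4b
3) 1578.947ms=2b +1578.947ms=2b
Σ=4b of 4 (76bpm 2/4) — PASS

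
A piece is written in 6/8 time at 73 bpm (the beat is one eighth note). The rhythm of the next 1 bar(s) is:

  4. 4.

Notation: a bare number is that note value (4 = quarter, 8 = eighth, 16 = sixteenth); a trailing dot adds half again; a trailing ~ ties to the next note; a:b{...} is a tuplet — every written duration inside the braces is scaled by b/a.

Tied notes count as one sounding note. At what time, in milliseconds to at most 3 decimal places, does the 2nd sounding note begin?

1. 0.0ms @ 0 + 2465.753ms (3)
2. 2465.753ms @ 3 + 2465.753ms (3)

note 2 onset = 3b = 2465.753ms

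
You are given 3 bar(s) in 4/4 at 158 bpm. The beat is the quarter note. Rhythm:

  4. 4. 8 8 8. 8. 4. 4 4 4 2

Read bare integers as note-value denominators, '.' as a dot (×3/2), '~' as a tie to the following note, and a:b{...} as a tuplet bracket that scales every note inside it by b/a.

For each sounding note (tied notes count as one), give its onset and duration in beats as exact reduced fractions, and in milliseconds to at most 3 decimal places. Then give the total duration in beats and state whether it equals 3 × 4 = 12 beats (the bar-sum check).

1) 0.0ms=0b +569.62ms=3/2b
2) 569.62ms=3/2b +569.62ms=3/2b
3) 1139.241ms=3b +189.873ms=1/2b
4) 1329.114ms=7/2b +189.873ms=1/2b
5) 1518.987ms=4b +284.81ms=3/4b
6) 1803.797ms=19/4b +284.81ms=3/4b
7) 2088.608ms=11/2b +569.62ms=3/2b
8) 2658.228ms=7b +379.747ms=1b
9) 3037.975ms=8b +379.747ms=1b
10) 3417.722ms=9b +379.747ms=1b
11) 3797.468ms=10b +759.494ms=2b
Σ=12b of 12 (158bpm 4/4) — PASS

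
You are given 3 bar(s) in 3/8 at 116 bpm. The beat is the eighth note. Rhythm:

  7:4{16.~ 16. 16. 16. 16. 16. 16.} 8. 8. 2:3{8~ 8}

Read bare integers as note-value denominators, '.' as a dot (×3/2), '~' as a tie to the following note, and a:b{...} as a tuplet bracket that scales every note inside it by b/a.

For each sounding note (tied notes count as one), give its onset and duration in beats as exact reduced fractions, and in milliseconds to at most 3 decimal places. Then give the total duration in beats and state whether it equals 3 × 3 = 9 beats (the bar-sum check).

1) 0.0ms=0b +443.35ms=6/7b
2) 443.35ms=6/7b +221.675ms=3/7b
3) 665.025ms=9/7b +221.675ms=3/7b
4) 886.7ms=12/7b +221.675ms=3/7b
5) 1108.374ms=15/7b +221.675ms=3/7b
6) 1330.049ms=18/7b +221.675ms=3/7b
7) 1551.724ms=3b +775.862ms=3/2b
8) 2327.586ms=9/2b +775.862ms=3/2b
9) 3103.448ms=6b +1551.724ms=3b
Σ=9b of 9 (116bpm 3/8) — PASS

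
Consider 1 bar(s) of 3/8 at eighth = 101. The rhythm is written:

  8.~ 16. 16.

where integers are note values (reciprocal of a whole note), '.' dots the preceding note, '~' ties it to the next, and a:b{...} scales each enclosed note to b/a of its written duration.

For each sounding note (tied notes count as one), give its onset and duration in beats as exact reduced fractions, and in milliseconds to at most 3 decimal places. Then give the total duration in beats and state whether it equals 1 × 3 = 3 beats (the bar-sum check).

1) 0.0ms=0b +1336.634ms=9/4b
2) 1336.634ms=9/4b +445.545ms=3/4b
Σ=3b of 3 (101bpm 3/8) — PASS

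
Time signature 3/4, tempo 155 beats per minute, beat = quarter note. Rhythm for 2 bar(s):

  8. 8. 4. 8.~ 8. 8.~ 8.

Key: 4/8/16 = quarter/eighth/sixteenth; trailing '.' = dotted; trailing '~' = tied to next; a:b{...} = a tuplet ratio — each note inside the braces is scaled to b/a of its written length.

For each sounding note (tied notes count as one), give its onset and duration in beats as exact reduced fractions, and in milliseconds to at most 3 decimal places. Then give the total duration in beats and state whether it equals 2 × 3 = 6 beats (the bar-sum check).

1) 0.0ms=0b +290.323ms=3/4b
2) 290.323ms=3/4b +290.323ms=3/4b
3) 580.645ms=3/2b +580.645ms=3/2b
4) 1161.29ms=3b +580.645ms=3/2b
5) 1741.935ms=9/2b +580.645ms=3/2b
Σ=6b of 6 (155bpm 3/4) — PASS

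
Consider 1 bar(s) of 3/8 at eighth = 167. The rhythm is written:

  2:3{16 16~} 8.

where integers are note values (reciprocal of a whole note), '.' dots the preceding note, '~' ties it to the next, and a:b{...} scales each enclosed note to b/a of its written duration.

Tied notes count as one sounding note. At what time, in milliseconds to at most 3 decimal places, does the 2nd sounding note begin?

note 2 onset = 3/4b = 269.461ms

1. 0.0ms @ 0 + 269.461ms (3/4)
2. 269.461ms @ 3/4 + 808.383ms (9/4)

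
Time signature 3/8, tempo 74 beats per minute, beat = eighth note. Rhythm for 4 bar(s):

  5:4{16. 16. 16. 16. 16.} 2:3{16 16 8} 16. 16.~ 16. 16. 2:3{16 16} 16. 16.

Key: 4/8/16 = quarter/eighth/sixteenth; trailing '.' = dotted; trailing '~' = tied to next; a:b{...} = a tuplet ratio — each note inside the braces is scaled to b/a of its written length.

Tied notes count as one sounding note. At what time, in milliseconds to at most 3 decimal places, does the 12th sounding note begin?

note 12 onset = 9b = 7297.297ms

1. 0.0ms @ 0 + 486.486ms (3/5)
2. 486.486ms @ 3/5 + 486.486ms (3/5)
3. 972.973ms @ 6/5 + 486.486ms (3/5)
4. 1459.459ms @ 9/5 + 486.486ms (3/5)
5. 1945.946ms @ 12/5 + 486.486ms (3/5)
6. 2432.432ms @ 3 + 608.108ms (3/4)
7. 3040.541ms @ 15/4 + 608.108ms (3/4)
8. 3648.649ms @ 9/2 + 1216.216ms (3/2)
9. 4864.865ms @ 6 + 608.108ms (3/4)
10. 5472.973ms @ 27/4 + 1216.216ms (3/2)
11. 6689.189ms @ 33/4 + 608.108ms (3/4)
12. 7297.297ms @ 9 + 608.108ms (3/4)
13. 7905.405ms @ 39/4 + 608.108ms (3/4)
14. 8513.514ms @ 21/2 + 608.108ms (3/4)
15. 9121.622ms @ 45/4 + 608.108ms (3/4)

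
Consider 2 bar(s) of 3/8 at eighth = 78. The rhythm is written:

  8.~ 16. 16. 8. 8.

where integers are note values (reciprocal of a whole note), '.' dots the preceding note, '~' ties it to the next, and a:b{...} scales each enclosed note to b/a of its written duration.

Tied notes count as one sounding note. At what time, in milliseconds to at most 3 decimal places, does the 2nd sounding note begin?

note 2 onset = 9/4b = 1730.769ms

1. 0.0ms @ 0 + 1730.769ms (9/4)
2. 1730.769ms @ 9/4 + 576.923ms (3/4)
3. 2307.692ms @ 3 + 1153.846ms (3/2)
4. 3461.538ms @ 9/2 + 1153.846ms (3/2)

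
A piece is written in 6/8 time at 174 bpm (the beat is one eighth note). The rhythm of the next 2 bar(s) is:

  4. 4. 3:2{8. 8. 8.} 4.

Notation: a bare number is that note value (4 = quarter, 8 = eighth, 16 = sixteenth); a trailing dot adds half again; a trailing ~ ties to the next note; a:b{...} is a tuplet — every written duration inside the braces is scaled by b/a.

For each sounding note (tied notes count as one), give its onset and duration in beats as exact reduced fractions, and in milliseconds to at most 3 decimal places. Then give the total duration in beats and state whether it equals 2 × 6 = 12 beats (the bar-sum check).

1) 0.0ms=0b +1034.483ms=3b
2) 1034.483ms=3b +1034.483ms=3b
3) 2068.966ms=6b +344.828ms=1b
4) 2413.793ms=7b +344.828ms=1b
5) 2758.621ms=8b +344.828ms=1b
6) 3103.448ms=9b +1034.483ms=3b
Σ=12b of 12 (174bpm 6/8) — PASS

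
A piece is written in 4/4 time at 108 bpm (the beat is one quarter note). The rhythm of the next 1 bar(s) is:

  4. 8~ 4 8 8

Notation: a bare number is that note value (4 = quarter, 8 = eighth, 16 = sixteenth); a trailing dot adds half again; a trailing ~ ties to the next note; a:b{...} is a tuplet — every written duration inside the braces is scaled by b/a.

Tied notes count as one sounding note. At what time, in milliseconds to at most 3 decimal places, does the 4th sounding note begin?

note 4 onset = 7/2b = 1944.444ms

1. 0.0ms @ 0 + 833.333ms (3/2)
2. 833.333ms @ 3/2 + 833.333ms (3/2)
3. 1666.667ms @ 3 + 277.778ms (1/2)
4. 1944.444ms @ 7/2 + 277.778ms (1/2)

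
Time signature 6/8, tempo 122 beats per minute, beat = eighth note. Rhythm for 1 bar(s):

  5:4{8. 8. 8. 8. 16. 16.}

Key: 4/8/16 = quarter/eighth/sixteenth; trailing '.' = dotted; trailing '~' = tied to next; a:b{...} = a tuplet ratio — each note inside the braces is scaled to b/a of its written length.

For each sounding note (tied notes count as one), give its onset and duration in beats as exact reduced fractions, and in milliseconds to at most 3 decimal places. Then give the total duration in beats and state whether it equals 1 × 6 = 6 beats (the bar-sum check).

1) 0.0ms=0b +590.164ms=6/5b
2) 590.164ms=6/5b +590.164ms=6/5b
3) 1180.328ms=12/5b +590.164ms=6/5b
4) 1770.492ms=18/5b +590.164ms=6/5b
5) 2360.656ms=24/5b +295.082ms=3/5b
6) 2655.738ms=27/5b +295.082ms=3/5b
Σ=6b of 6 (122bpm 6/8) — PASS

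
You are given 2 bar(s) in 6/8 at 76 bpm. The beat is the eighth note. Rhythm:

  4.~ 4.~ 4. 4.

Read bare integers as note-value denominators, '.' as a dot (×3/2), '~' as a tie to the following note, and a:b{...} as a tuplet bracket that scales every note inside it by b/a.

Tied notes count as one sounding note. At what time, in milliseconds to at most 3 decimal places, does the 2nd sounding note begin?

note 2 onset = 9b = 7105.263ms

1. 0.0ms @ 0 + 7105.263ms (9)
2. 7105.263ms @ 9 + 2368.421ms (3)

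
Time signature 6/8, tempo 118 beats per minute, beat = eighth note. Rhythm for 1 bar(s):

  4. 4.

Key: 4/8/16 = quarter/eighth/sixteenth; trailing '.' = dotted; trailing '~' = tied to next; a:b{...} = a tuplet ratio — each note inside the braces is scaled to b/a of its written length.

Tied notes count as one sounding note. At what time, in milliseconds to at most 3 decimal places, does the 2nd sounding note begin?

1. 0.0ms @ 0 + 1525.424ms (3)
2. 1525.424ms @ 3 + 1525.424ms (3)

note 2 onset = 3b = 1525.424ms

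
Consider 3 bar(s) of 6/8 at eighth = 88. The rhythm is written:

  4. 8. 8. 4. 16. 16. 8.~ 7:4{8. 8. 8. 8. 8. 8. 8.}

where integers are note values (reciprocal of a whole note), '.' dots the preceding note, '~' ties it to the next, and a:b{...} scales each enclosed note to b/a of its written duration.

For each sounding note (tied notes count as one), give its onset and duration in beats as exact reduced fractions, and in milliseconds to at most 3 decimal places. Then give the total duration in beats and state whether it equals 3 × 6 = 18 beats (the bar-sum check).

1) 0.0ms=0b +2045.455ms=3b
2) 2045.455ms=3b +1022.727ms=3/2b
3) 3068.182ms=9/2b +1022.727ms=3/2b
4) 4090.909ms=6b +2045.455ms=3b
5) 6136.364ms=9b +511.364ms=3/4b
6) 6647.727ms=39/4b +511.364ms=3/4b
7) 7159.091ms=21/2b +1607.143ms=33/14b
8) 8766.234ms=90/7b +584.416ms=6/7b
9) 9350.649ms=96/7b +584.416ms=6/7b
10) 9935.065ms=102/7b +584.416ms=6/7b
11) 10519.481ms=108/7b +584.416ms=6/7b
12) 11103.896ms=114/7b +584.416ms=6/7b
13) 11688.312ms=120/7b +584.416ms=6/7b
Σ=18b of 18 (88bpm 6/8) — PASS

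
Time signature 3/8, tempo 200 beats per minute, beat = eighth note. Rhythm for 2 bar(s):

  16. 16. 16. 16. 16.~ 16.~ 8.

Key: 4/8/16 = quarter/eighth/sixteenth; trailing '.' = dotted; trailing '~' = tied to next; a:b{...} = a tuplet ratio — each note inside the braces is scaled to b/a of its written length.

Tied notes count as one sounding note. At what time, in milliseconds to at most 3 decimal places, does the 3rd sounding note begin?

note 3 onset = 3/2b = 450.0ms

1. 0.0ms @ 0 + 225.0ms (3/4)
2. 225.0ms @ 3/4 + 225.0ms (3/4)
3. 450.0ms @ 3/2 + 225.0ms (3/4)
4. 675.0ms @ 9/4 + 225.0ms (3/4)
5. 900.0ms @ 3 + 900.0ms (3)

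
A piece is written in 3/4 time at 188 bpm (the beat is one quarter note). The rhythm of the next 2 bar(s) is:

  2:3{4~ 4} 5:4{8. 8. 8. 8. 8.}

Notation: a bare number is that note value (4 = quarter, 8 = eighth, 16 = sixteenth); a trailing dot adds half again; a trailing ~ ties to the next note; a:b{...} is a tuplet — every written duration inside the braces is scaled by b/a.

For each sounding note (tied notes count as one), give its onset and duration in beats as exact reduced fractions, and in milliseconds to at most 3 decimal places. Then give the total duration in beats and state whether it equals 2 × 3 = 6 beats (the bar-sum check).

1) 0.0ms=0b +957.447ms=3b
2) 957.447ms=3b +191.489ms=3/5b
3) 1148.936ms=18/5b +191.489ms=3/5b
4) 1340.426ms=21/5b +191.489ms=3/5b
5) 1531.915ms=24/5b +191.489ms=3/5b
6) 1723.404ms=27/5b +191.489ms=3/5b
Σ=6b of 6 (188bpm 3/4) — PASS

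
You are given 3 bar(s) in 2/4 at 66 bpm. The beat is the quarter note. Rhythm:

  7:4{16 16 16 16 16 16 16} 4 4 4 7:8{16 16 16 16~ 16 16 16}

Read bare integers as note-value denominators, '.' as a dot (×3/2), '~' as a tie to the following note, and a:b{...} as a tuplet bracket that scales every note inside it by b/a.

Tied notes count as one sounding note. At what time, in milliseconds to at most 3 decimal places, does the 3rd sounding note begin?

1. 0.0ms @ 0 + 129.87ms (1/7)
2. 129.87ms @ 1/7 + 129.87ms (1/7)
3. 259.74ms @ 2/7 + 129.87ms (1/7)
4. 389.61ms @ 3/7 + 129.87ms (1/7)
5. 519.481ms @ 4/7 + 129.87ms (1/7)
6. 649.351ms @ 5/7 + 129.87ms (1/7)
7. 779.221ms @ 6/7 + 129.87ms (1/7)
8. 909.091ms @ 1 + 909.091ms (1)
9. 1818.182ms @ 2 + 909.091ms (1)
10. 2727.273ms @ 3 + 909.091ms (1)
11. 3636.364ms @ 4 + 259.74ms (2/7)
12. 3896.104ms @ 30/7 + 259.74ms (2/7)
13. 4155.844ms @ 32/7 + 259.74ms (2/7)
14. 4415.584ms @ 34/7 + 519.481ms (4/7)
15. 4935.065ms @ 38/7 + 259.74ms (2/7)
16. 5194.805ms @ 40/7 + 259.74ms (2/7)

note 3 onset = 2/7b = 259.74ms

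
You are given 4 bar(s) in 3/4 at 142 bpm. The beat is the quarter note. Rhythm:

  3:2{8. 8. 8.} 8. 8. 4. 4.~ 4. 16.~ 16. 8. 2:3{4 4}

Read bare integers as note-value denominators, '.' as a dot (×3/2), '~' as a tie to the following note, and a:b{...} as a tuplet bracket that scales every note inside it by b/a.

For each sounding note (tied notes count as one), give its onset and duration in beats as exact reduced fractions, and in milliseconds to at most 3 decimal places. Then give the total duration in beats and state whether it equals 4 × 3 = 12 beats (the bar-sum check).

1) 0.0ms=0b +211.268ms=1/2b
2) 211.268ms=1/2b +211.268ms=1/2b
3) 422.535ms=1b +211.268ms=1/2b
4) 633.803ms=3/2b +316.901ms=3/4b
5) 950.704ms=9/4b +316.901ms=3/4b
6) 1267.606ms=3b +633.803ms=3/2b
7) 1901.408ms=9/2b +1267.606ms=3b
8) 3169.014ms=15/2b +316.901ms=3/4b
9) 3485.915ms=33/4b +316.901ms=3/4b
10) 3802.817ms=9b +633.803ms=3/2b
11) 4436.62ms=21/2b +633.803ms=3/2b
Σ=12b of 12 (142bpm 3/4) — PASS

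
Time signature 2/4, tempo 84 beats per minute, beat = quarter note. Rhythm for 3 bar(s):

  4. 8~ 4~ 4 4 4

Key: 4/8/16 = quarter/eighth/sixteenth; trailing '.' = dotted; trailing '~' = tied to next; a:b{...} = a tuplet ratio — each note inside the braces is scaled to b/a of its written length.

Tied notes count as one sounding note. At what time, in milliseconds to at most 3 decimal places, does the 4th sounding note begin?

note 4 onset = 5b = 3571.429ms

1. 0.0ms @ 0 + 1071.429ms (3/2)
2. 1071.429ms @ 3/2 + 1785.714ms (5/2)
3. 2857.143ms @ 4 + 714.286ms (1)
4. 3571.429ms @ 5 + 714.286ms (1)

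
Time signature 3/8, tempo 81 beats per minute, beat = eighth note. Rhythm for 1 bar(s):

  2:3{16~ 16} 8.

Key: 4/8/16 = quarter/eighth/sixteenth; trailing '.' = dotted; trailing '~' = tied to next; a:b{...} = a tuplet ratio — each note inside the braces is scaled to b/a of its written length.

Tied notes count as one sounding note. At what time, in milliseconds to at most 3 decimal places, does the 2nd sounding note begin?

note 2 onset = 3/2b = 1111.111ms

1. 0.0ms @ 0 + 1111.111ms (3/2)
2. 1111.111ms @ 3/2 + 1111.111ms (3/2)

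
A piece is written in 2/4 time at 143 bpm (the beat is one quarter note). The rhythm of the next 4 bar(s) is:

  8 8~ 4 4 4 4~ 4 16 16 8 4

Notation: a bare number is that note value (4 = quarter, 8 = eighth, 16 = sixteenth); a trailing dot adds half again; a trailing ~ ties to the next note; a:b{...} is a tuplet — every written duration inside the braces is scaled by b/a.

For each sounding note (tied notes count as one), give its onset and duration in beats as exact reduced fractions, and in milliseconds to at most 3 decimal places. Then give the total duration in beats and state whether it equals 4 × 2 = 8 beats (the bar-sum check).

1) 0.0ms=0b +209.79ms=1/2b
2) 209.79ms=1/2b +629.371ms=3/2b
3) 839.161ms=2b +419.58ms=1b
4) 1258.741ms=3b +419.58ms=1b
5) 1678.322ms=4b +839.161ms=2b
6) 2517.483ms=6b +104.895ms=1/4b
7) 2622.378ms=25/4b +104.895ms=1/4b
8) 2727.273ms=13/2b +209.79ms=1/2b
9) 2937.063ms=7b +419.58ms=1b
Σ=8b of 8 (143bpm 2/4) — PASS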